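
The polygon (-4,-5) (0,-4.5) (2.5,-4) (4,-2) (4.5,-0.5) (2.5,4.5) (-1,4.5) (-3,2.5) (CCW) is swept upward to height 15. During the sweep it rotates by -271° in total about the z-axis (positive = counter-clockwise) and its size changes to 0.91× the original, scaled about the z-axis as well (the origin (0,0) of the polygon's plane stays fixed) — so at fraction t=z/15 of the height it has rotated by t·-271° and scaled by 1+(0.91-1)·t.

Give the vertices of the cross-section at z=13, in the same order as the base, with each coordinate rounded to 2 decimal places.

t = z/height = 13/15 = 0.866667
s = 1 + (scale-1)·z/height = 1 + (0.91-1)·13/15 = 0.922000
θ = twist·z/height = -271°·13/15 = -234.8667° = -4.099197 rad
cos θ = -0.575481, sin θ = 0.817815 (intermediates below are computed at full precision and shown rounded to 5 d.p.)
v1: (-4,-5) → rotate → (6.39100,-0.39385) → ×s → (5.89250,-0.36313) → (5.89,-0.36)
v2: (0,-4.5) → rotate → (3.68017,2.58967) → ×s → (3.39311,2.38767) → (3.39,2.39)
v3: (2.5,-4) → rotate → (1.83256,4.34646) → ×s → (1.68962,4.00744) → (1.69,4.01)
v4: (4,-2) → rotate → (-0.66629,4.42222) → ×s → (-0.61432,4.07729) → (-0.61,4.08)
v5: (4.5,-0.5) → rotate → (-2.18076,3.96791) → ×s → (-2.01066,3.65841) → (-2.01,3.66)
v6: (2.5,4.5) → rotate → (-5.11887,-0.54513) → ×s → (-4.71960,-0.50261) → (-4.72,-0.50)
v7: (-1,4.5) → rotate → (-3.10469,-3.40748) → ×s → (-2.86252,-3.14170) → (-2.86,-3.14)
v8: (-3,2.5) → rotate → (-0.31809,-3.89215) → ×s → (-0.29328,-3.58856) → (-0.29,-3.59)

Cross-section at z=13: (5.89,-0.36) (3.39,2.39) (1.69,4.01) (-0.61,4.08) (-2.01,3.66) (-4.72,-0.50) (-2.86,-3.14) (-0.29,-3.59)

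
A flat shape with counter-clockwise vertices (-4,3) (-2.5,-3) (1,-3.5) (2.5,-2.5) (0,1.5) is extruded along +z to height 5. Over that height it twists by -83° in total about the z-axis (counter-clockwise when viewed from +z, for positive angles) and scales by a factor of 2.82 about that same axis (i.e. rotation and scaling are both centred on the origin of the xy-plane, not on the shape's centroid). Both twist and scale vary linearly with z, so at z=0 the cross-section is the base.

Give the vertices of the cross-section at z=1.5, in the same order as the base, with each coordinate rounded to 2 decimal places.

Cross-section at z=1.5: (-3.66,6.81) (-5.46,-2.58) (-0.88,-5.56) (1.88,-5.13) (0.98,2.10)

t = z/height = 1.5/5 = 0.3
s = 1 + (scale-1)·z/height = 1 + (2.82-1)·1.5/5 = 1.546000
θ = twist·z/height = -83°·1.5/5 = -24.9000° = -0.434587 rad
cos θ = 0.907044, sin θ = -0.421036 (intermediates below are computed at full precision and shown rounded to 5 d.p.)
v1: (-4,3) → rotate → (-2.36507,4.40528) → ×s → (-3.65640,6.81056) → (-3.66,6.81)
v2: (-2.5,-3) → rotate → (-3.53072,-1.66854) → ×s → (-5.45849,-2.57957) → (-5.46,-2.58)
v3: (1,-3.5) → rotate → (-0.56658,-3.59569) → ×s → (-0.87593,-5.55894) → (-0.88,-5.56)
v4: (2.5,-2.5) → rotate → (1.21502,-3.32020) → ×s → (1.87842,-5.13303) → (1.88,-5.13)
v5: (0,1.5) → rotate → (0.63155,1.36057) → ×s → (0.97638,2.10344) → (0.98,2.10)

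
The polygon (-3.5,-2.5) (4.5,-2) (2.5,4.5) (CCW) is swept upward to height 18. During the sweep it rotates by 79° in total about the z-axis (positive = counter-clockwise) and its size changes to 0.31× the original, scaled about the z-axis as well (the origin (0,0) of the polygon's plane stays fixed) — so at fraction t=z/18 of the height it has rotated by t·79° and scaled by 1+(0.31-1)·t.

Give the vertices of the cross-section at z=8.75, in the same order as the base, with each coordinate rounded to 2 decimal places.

Cross-section at z=8.75: (-0.79,-2.75) (3.17,0.82) (-0.56,3.38)

t = z/height = 8.75/18 = 0.486111
s = 1 + (scale-1)·z/height = 1 + (0.31-1)·8.75/18 = 0.664583
θ = twist·z/height = 79°·8.75/18 = 38.4028° = 0.670255 rad
cos θ = 0.783663, sin θ = 0.621186 (intermediates below are computed at full precision and shown rounded to 5 d.p.)
v1: (-3.5,-2.5) → rotate → (-1.18986,-4.13331) → ×s → (-0.79076,-2.74693) → (-0.79,-2.75)
v2: (4.5,-2) → rotate → (4.76886,1.22801) → ×s → (3.16930,0.81611) → (3.17,0.82)
v3: (2.5,4.5) → rotate → (-0.83618,5.07945) → ×s → (-0.55571,3.37572) → (-0.56,3.38)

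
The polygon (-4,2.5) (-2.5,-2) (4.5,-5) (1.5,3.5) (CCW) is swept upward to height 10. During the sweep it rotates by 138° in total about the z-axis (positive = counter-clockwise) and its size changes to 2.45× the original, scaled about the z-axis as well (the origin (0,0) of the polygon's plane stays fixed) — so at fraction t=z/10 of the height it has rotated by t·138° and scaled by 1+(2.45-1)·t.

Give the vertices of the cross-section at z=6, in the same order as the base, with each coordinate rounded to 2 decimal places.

t = z/height = 6/10 = 0.6
s = 1 + (scale-1)·z/height = 1 + (2.45-1)·6/10 = 1.870000
θ = twist·z/height = 138°·6/10 = 82.8000° = 1.445133 rad
cos θ = 0.125333, sin θ = 0.992115 (intermediates below are computed at full precision and shown rounded to 5 d.p.)
v1: (-4,2.5) → rotate → (-2.98162,-3.65513) → ×s → (-5.57563,-6.83509) → (-5.58,-6.84)
v2: (-2.5,-2) → rotate → (1.67090,-2.73095) → ×s → (3.12458,-5.10688) → (3.12,-5.11)
v3: (4.5,-5) → rotate → (5.52457,3.83785) → ×s → (10.33095,7.17678) → (10.33,7.18)
v4: (1.5,3.5) → rotate → (-3.28440,1.92684) → ×s → (-6.14183,3.60319) → (-6.14,3.60)

Cross-section at z=6: (-5.58,-6.84) (3.12,-5.11) (10.33,7.18) (-6.14,3.60)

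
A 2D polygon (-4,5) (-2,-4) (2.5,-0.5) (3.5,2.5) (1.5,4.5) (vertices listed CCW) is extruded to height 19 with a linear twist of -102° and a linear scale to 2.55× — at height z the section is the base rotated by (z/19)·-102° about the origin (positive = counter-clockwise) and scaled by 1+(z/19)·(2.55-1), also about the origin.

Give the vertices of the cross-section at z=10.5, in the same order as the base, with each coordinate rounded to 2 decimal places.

Cross-section at z=10.5: (3.62,11.32) (-8.24,-1.02) (1.80,-4.38) (7.46,-2.84) (8.50,2.31)

t = z/height = 10.5/19 = 0.552632
s = 1 + (scale-1)·z/height = 1 + (2.55-1)·10.5/19 = 1.856579
θ = twist·z/height = -102°·10.5/19 = -56.3684° = -0.983815 rad
cos θ = 0.553851, sin θ = -0.832616 (intermediates below are computed at full precision and shown rounded to 5 d.p.)
v1: (-4,5) → rotate → (1.94768,6.09972) → ×s → (3.61602,11.32461) → (3.62,11.32)
v2: (-2,-4) → rotate → (-4.43817,-0.55017) → ×s → (-8.23980,-1.02143) → (-8.24,-1.02)
v3: (2.5,-0.5) → rotate → (0.96832,-2.35847) → ×s → (1.79776,-4.37868) → (1.80,-4.38)
v4: (3.5,2.5) → rotate → (4.02002,-1.52953) → ×s → (7.46348,-2.83969) → (7.46,-2.84)
v5: (1.5,4.5) → rotate → (4.57755,1.24340) → ×s → (8.49858,2.30848) → (8.50,2.31)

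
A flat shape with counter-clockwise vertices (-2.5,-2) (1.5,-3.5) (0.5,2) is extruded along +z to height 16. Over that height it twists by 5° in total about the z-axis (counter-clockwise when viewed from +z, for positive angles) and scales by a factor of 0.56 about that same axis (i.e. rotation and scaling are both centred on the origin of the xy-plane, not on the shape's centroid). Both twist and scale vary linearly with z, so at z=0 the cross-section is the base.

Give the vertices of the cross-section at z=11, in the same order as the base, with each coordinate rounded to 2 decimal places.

Cross-section at z=11: (-1.66,-1.50) (1.19,-2.37) (0.26,1.41)

t = z/height = 11/16 = 0.6875
s = 1 + (scale-1)·z/height = 1 + (0.56-1)·11/16 = 0.697500
θ = twist·z/height = 5°·11/16 = 3.4375° = 0.059996 rad
cos θ = 0.998201, sin θ = 0.059960 (intermediates below are computed at full precision and shown rounded to 5 d.p.)
v1: (-2.5,-2) → rotate → (-2.37558,-2.14630) → ×s → (-1.65697,-1.49704) → (-1.66,-1.50)
v2: (1.5,-3.5) → rotate → (1.70716,-3.40376) → ×s → (1.19074,-2.37412) → (1.19,-2.37)
v3: (0.5,2) → rotate → (0.37918,2.02638) → ×s → (0.26448,1.41340) → (0.26,1.41)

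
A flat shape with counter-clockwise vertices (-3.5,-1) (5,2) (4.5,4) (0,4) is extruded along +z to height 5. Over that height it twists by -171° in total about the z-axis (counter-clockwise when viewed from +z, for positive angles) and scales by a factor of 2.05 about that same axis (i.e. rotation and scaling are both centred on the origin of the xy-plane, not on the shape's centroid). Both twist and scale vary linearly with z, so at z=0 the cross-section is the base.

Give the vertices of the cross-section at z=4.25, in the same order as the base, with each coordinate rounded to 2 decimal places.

Cross-section at z=4.25: (4.37,5.32) (-5.63,-8.49) (-2.70,-11.07) (4.30,-6.23)

t = z/height = 4.25/5 = 0.85
s = 1 + (scale-1)·z/height = 1 + (2.05-1)·4.25/5 = 1.892500
θ = twist·z/height = -171°·4.25/5 = -145.3500° = -2.536836 rad
cos θ = -0.822641, sin θ = -0.568562 (intermediates below are computed at full precision and shown rounded to 5 d.p.)
v1: (-3.5,-1) → rotate → (2.31068,2.81261) → ×s → (4.37296,5.32286) → (4.37,5.32)
v2: (5,2) → rotate → (-2.97608,-4.48809) → ×s → (-5.63223,-8.49371) → (-5.63,-8.49)
v3: (4.5,4) → rotate → (-1.42763,-5.84909) → ×s → (-2.70180,-11.06940) → (-2.70,-11.07)
v4: (0,4) → rotate → (2.27425,-3.29056) → ×s → (4.30401,-6.22739) → (4.30,-6.23)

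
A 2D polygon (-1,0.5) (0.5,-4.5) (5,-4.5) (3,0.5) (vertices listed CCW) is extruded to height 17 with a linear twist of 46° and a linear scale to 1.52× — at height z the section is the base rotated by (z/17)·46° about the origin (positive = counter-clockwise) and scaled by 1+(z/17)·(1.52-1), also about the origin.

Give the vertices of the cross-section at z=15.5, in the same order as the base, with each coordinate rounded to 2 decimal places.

Cross-section at z=15.5: (-1.59,-0.44) (4.98,-4.44) (9.92,-0.01) (2.80,3.50)

t = z/height = 15.5/17 = 0.911765
s = 1 + (scale-1)·z/height = 1 + (1.52-1)·15.5/17 = 1.474118
θ = twist·z/height = 46°·15.5/17 = 41.9412° = 0.732012 rad
cos θ = 0.743831, sin θ = 0.668367 (intermediates below are computed at full precision and shown rounded to 5 d.p.)
v1: (-1,0.5) → rotate → (-1.07802,-0.29645) → ×s → (-1.58912,-0.43700) → (-1.59,-0.44)
v2: (0.5,-4.5) → rotate → (3.37957,-3.01306) → ×s → (4.98188,-4.44160) → (4.98,-4.44)
v3: (5,-4.5) → rotate → (6.72681,-0.00540) → ×s → (9.91611,-0.00797) → (9.92,-0.01)
v4: (3,0.5) → rotate → (1.89731,2.37702) → ×s → (2.79686,3.50400) → (2.80,3.50)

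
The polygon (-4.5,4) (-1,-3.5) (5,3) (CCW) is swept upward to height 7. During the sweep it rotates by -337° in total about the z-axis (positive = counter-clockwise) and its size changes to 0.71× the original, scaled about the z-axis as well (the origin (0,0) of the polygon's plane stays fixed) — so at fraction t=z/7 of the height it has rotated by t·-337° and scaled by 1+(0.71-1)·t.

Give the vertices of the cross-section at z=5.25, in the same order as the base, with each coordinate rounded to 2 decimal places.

Cross-section at z=5.25: (-1.95,-4.29) (2.85,0.06) (-3.40,3.04)

t = z/height = 5.25/7 = 0.75
s = 1 + (scale-1)·z/height = 1 + (0.71-1)·5.25/7 = 0.782500
θ = twist·z/height = -337°·5.25/7 = -252.7500° = -4.411320 rad
cos θ = -0.296542, sin θ = 0.955020 (intermediates below are computed at full precision and shown rounded to 5 d.p.)
v1: (-4.5,4) → rotate → (-2.48564,-5.48376) → ×s → (-1.94502,-4.29104) → (-1.95,-4.29)
v2: (-1,-3.5) → rotate → (3.63911,0.08288) → ×s → (2.84760,0.06485) → (2.85,0.06)
v3: (5,3) → rotate → (-4.34777,3.88547) → ×s → (-3.40213,3.04038) → (-3.40,3.04)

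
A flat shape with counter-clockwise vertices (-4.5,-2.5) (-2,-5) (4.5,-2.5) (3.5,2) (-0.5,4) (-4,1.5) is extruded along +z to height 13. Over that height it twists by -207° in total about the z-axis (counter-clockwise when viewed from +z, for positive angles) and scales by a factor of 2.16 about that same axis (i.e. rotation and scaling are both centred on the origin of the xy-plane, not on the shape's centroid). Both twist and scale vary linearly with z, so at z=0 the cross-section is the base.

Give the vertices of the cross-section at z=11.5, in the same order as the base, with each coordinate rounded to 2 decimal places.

Cross-section at z=11.5: (9.38,4.56) (4.60,9.90) (-8.83,5.55) (-7.30,-3.66) (0.57,-8.15) (7.93,-3.48)

t = z/height = 11.5/13 = 0.884615
s = 1 + (scale-1)·z/height = 1 + (2.16-1)·11.5/13 = 2.026154
θ = twist·z/height = -207°·11.5/13 = -183.1154° = -3.195966 rad
cos θ = -0.998522, sin θ = 0.054347 (intermediates below are computed at full precision and shown rounded to 5 d.p.)
v1: (-4.5,-2.5) → rotate → (4.62922,2.25174) → ×s → (9.37951,4.56238) → (9.38,4.56)
v2: (-2,-5) → rotate → (2.26878,4.88392) → ×s → (4.59690,9.89557) → (4.60,9.90)
v3: (4.5,-2.5) → rotate → (-4.35748,2.74087) → ×s → (-8.82893,5.55342) → (-8.83,5.55)
v4: (3.5,2) → rotate → (-3.60352,-1.80683) → ×s → (-7.30129,-3.66092) → (-7.30,-3.66)
v5: (-0.5,4) → rotate → (0.28187,-4.02126) → ×s → (0.57112,-8.14770) → (0.57,-8.15)
v6: (-4,1.5) → rotate → (3.91257,-1.71517) → ×s → (7.92746,-3.47520) → (7.93,-3.48)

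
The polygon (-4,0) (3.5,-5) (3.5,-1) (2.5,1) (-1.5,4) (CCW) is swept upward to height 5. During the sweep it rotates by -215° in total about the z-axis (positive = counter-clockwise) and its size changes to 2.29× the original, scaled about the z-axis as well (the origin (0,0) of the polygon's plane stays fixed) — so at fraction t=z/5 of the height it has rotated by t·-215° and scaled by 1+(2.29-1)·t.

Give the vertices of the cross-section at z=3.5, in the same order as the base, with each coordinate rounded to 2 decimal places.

Cross-section at z=3.5: (6.63,3.75) (-10.48,5.00) (-6.73,-1.62) (-3.20,-4.00) (6.23,-5.22)

t = z/height = 3.5/5 = 0.7
s = 1 + (scale-1)·z/height = 1 + (2.29-1)·3.5/5 = 1.903000
θ = twist·z/height = -215°·3.5/5 = -150.5000° = -2.626721 rad
cos θ = -0.870356, sin θ = -0.492424 (intermediates below are computed at full precision and shown rounded to 5 d.p.)
v1: (-4,0) → rotate → (3.48142,1.96969) → ×s → (6.62515,3.74833) → (6.63,3.75)
v2: (3.5,-5) → rotate → (-5.50836,2.62830) → ×s → (-10.48241,5.00165) → (-10.48,5.00)
v3: (3.5,-1) → rotate → (-3.53867,-0.85313) → ×s → (-6.73409,-1.62350) → (-6.73,-1.62)
v4: (2.5,1) → rotate → (-1.68347,-2.10141) → ×s → (-3.20364,-3.99899) → (-3.20,-4.00)
v5: (-1.5,4) → rotate → (3.27523,-2.74279) → ×s → (6.23276,-5.21952) → (6.23,-5.22)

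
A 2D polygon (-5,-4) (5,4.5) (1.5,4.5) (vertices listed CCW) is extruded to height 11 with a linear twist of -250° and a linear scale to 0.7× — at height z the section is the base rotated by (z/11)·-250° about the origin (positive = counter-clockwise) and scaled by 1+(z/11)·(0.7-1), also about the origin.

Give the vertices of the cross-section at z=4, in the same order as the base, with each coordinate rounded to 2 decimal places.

Cross-section at z=4: (-3.49,4.51) (3.94,-4.52) (3.99,-1.40)

t = z/height = 4/11 = 0.363636
s = 1 + (scale-1)·z/height = 1 + (0.7-1)·4/11 = 0.890909
θ = twist·z/height = -250°·4/11 = -90.9091° = -1.586663 rad
cos θ = -0.015866, sin θ = -0.999874 (intermediates below are computed at full precision and shown rounded to 5 d.p.)
v1: (-5,-4) → rotate → (-3.92017,5.06283) → ×s → (-3.49251,4.51053) → (-3.49,4.51)
v2: (5,4.5) → rotate → (4.42010,-5.07077) → ×s → (3.93791,-4.51759) → (3.94,-4.52)
v3: (1.5,4.5) → rotate → (4.47563,-1.57121) → ×s → (3.98738,-1.39980) → (3.99,-1.40)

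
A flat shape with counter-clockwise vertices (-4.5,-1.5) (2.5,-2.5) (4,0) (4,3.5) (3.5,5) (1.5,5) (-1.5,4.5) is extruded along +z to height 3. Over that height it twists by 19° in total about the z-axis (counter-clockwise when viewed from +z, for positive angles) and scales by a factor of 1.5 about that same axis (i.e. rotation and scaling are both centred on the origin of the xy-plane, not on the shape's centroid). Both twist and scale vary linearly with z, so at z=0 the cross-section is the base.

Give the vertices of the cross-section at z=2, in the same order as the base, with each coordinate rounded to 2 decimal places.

Cross-section at z=2: (-5.42,-3.27) (3.98,-2.52) (5.20,1.17) (4.18,5.72) (3.09,7.53) (0.49,6.94) (-3.27,5.42)

t = z/height = 2/3 = 0.666667
s = 1 + (scale-1)·z/height = 1 + (1.5-1)·2/3 = 1.333333
θ = twist·z/height = 19°·2/3 = 12.6667° = 0.221075 rad
cos θ = 0.975662, sin θ = 0.219279 (intermediates below are computed at full precision and shown rounded to 5 d.p.)
v1: (-4.5,-1.5) → rotate → (-4.06156,-2.45025) → ×s → (-5.41542,-3.26700) → (-5.42,-3.27)
v2: (2.5,-2.5) → rotate → (2.98735,-1.89096) → ×s → (3.98314,-2.52128) → (3.98,-2.52)
v3: (4,0) → rotate → (3.90265,0.87711) → ×s → (5.20353,1.16949) → (5.20,1.17)
v4: (4,3.5) → rotate → (3.13517,4.29193) → ×s → (4.18023,5.72258) → (4.18,5.72)
v5: (3.5,5) → rotate → (2.31842,5.64579) → ×s → (3.09123,7.52772) → (3.09,7.53)
v6: (1.5,5) → rotate → (0.36710,5.20723) → ×s → (0.48947,6.94297) → (0.49,6.94)
v7: (-1.5,4.5) → rotate → (-2.45025,4.06156) → ×s → (-3.26700,5.41542) → (-3.27,5.42)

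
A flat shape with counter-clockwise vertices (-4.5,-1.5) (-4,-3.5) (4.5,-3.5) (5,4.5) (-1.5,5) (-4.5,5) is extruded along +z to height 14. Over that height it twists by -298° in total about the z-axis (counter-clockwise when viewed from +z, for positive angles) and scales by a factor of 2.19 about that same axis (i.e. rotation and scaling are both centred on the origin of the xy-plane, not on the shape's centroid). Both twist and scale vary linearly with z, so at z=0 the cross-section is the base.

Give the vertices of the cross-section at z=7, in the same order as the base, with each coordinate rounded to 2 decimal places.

Cross-section at z=7: (4.92,5.75) (2.59,8.07) (-9.03,1.09) (-3.14,-10.26) (6.16,-5.60) (10.26,-3.14)

t = z/height = 7/14 = 0.5
s = 1 + (scale-1)·z/height = 1 + (2.19-1)·7/14 = 1.595000
θ = twist·z/height = -298°·7/14 = -149.0000° = -2.600541 rad
cos θ = -0.857167, sin θ = -0.515038 (intermediates below are computed at full precision and shown rounded to 5 d.p.)
v1: (-4.5,-1.5) → rotate → (3.08470,3.60342) → ×s → (4.92009,5.74746) → (4.92,5.75)
v2: (-4,-3.5) → rotate → (1.62604,5.06024) → ×s → (2.59353,8.07108) → (2.59,8.07)
v3: (4.5,-3.5) → rotate → (-5.65989,0.68241) → ×s → (-9.02752,1.08845) → (-9.03,1.09)
v4: (5,4.5) → rotate → (-1.96817,-6.43244) → ×s → (-3.13922,-10.25975) → (-3.14,-10.26)
v5: (-1.5,5) → rotate → (3.86094,-3.51328) → ×s → (6.15820,-5.60368) → (6.16,-5.60)
v6: (-4.5,5) → rotate → (6.43244,-1.96817) → ×s → (10.25975,-3.13922) → (10.26,-3.14)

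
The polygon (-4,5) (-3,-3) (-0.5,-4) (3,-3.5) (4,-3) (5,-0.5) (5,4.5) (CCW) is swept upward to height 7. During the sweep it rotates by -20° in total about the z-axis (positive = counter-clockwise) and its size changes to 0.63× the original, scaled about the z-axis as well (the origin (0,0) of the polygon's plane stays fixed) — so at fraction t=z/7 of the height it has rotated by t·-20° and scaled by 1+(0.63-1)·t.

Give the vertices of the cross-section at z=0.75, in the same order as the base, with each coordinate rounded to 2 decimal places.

Cross-section at z=0.75: (-3.66,4.94) (-2.99,-2.77) (-0.62,-3.82) (2.75,-3.47) (3.73,-3.02) (4.78,-0.66) (4.96,4.14)

t = z/height = 0.75/7 = 0.107143
s = 1 + (scale-1)·z/height = 1 + (0.63-1)·0.75/7 = 0.960357
θ = twist·z/height = -20°·0.75/7 = -2.1429° = -0.037400 rad
cos θ = 0.999301, sin θ = -0.037391 (intermediates below are computed at full precision and shown rounded to 5 d.p.)
v1: (-4,5) → rotate → (-3.81025,5.14607) → ×s → (-3.65920,4.94206) → (-3.66,4.94)
v2: (-3,-3) → rotate → (-3.11008,-2.88573) → ×s → (-2.98678,-2.77133) → (-2.99,-2.77)
v3: (-0.5,-4) → rotate → (-0.64922,-3.97851) → ×s → (-0.62348,-3.82079) → (-0.62,-3.82)
v4: (3,-3.5) → rotate → (2.86703,-3.60973) → ×s → (2.75338,-3.46663) → (2.75,-3.47)
v5: (4,-3) → rotate → (3.88503,-3.14747) → ×s → (3.73102,-3.02269) → (3.73,-3.02)
v6: (5,-0.5) → rotate → (4.97781,-0.68661) → ×s → (4.78047,-0.65939) → (4.78,-0.66)
v7: (5,4.5) → rotate → (5.16476,4.30990) → ×s → (4.96002,4.13904) → (4.96,4.14)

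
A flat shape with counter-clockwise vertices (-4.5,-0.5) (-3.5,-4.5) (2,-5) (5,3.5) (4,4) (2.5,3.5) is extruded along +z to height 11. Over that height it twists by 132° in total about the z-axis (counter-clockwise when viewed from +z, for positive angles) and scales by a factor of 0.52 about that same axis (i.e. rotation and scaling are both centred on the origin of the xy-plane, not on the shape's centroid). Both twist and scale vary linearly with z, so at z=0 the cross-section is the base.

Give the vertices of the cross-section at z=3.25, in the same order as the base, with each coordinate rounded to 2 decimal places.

Cross-section at z=3.25: (-2.73,-2.76) (0.10,-4.89) (4.03,-2.25) (1.44,5.03) (0.51,4.83) (-0.22,3.68)

t = z/height = 3.25/11 = 0.295455
s = 1 + (scale-1)·z/height = 1 + (0.52-1)·3.25/11 = 0.858182
θ = twist·z/height = 132°·3.25/11 = 39.0000° = 0.680678 rad
cos θ = 0.777146, sin θ = 0.629320 (intermediates below are computed at full precision and shown rounded to 5 d.p.)
v1: (-4.5,-0.5) → rotate → (-3.18250,-3.22051) → ×s → (-2.73116,-2.76379) → (-2.73,-2.76)
v2: (-3.5,-4.5) → rotate → (0.11193,-5.69978) → ×s → (0.09606,-4.89145) → (0.10,-4.89)
v3: (2,-5) → rotate → (4.70089,-2.62709) → ×s → (4.03422,-2.25452) → (4.03,-2.25)
v4: (5,3.5) → rotate → (1.68311,5.86661) → ×s → (1.44441,5.03462) → (1.44,5.03)
v5: (4,4) → rotate → (0.59130,5.62587) → ×s → (0.50744,4.82802) → (0.51,4.83)
v6: (2.5,3.5) → rotate → (-0.25976,4.29331) → ×s → (-0.22292,3.68444) → (-0.22,3.68)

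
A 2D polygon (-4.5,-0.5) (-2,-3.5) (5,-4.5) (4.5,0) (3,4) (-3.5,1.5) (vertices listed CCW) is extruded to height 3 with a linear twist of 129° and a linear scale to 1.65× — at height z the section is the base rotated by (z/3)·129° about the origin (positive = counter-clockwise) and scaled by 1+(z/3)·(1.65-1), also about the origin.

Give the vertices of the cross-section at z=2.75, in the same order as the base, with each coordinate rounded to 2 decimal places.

Cross-section at z=2.75: (4.10,-5.95) (6.43,-0.17) (2.55,10.43) (-3.40,6.33) (-7.89,1.20) (0.54,-6.05)

t = z/height = 2.75/3 = 0.916667
s = 1 + (scale-1)·z/height = 1 + (1.65-1)·2.75/3 = 1.595833
θ = twist·z/height = 129°·2.75/3 = 118.2500° = 2.063852 rad
cos θ = -0.473320, sin θ = 0.880891 (intermediates below are computed at full precision and shown rounded to 5 d.p.)
v1: (-4.5,-0.5) → rotate → (2.57038,-3.72735) → ×s → (4.10190,-5.94823) → (4.10,-5.95)
v2: (-2,-3.5) → rotate → (4.02976,-0.10516) → ×s → (6.43082,-0.16782) → (6.43,-0.17)
v3: (5,-4.5) → rotate → (1.59741,6.53439) → ×s → (2.54920,10.42780) → (2.55,10.43)
v4: (4.5,0) → rotate → (-2.12994,3.96401) → ×s → (-3.39903,6.32590) → (-3.40,6.33)
v5: (3,4) → rotate → (-4.94352,0.74939) → ×s → (-7.88904,1.19591) → (-7.89,1.20)
v6: (-3.5,1.5) → rotate → (0.33528,-3.79310) → ×s → (0.53506,-6.05315) → (0.54,-6.05)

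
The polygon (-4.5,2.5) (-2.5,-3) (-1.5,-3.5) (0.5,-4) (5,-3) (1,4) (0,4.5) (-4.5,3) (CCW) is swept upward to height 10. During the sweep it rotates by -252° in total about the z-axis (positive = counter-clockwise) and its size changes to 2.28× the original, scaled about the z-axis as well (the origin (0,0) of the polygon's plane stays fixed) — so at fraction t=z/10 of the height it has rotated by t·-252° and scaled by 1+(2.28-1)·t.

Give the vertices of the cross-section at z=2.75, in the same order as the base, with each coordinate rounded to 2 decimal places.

Cross-section at z=2.75: (1.01,6.89) (-4.99,1.73) (-5.14,0.22) (-4.82,-2.54) (-1.40,-7.76) (5.54,0.65) (5.69,2.15) (1.64,7.12)

t = z/height = 2.75/10 = 0.275
s = 1 + (scale-1)·z/height = 1 + (2.28-1)·2.75/10 = 1.352000
θ = twist·z/height = -252°·2.75/10 = -69.3000° = -1.209513 rad
cos θ = 0.353475, sin θ = -0.935444 (intermediates below are computed at full precision and shown rounded to 5 d.p.)
v1: (-4.5,2.5) → rotate → (0.74797,5.09319) → ×s → (1.01126,6.88599) → (1.01,6.89)
v2: (-2.5,-3) → rotate → (-3.69002,1.27819) → ×s → (-4.98891,1.72811) → (-4.99,1.73)
v3: (-1.5,-3.5) → rotate → (-3.80427,0.16600) → ×s → (-5.14337,0.22444) → (-5.14,0.22)
v4: (0.5,-4) → rotate → (-3.56504,-1.88162) → ×s → (-4.81993,-2.54395) → (-4.82,-2.54)
v5: (5,-3) → rotate → (-1.03896,-5.73764) → ×s → (-1.40467,-7.75730) → (-1.40,-7.76)
v6: (1,4) → rotate → (4.09525,0.47846) → ×s → (5.53678,0.64687) → (5.54,0.65)
v7: (0,4.5) → rotate → (4.20950,1.59064) → ×s → (5.69124,2.15054) → (5.69,2.15)
v8: (-4.5,3) → rotate → (1.21570,5.26992) → ×s → (1.64362,7.12494) → (1.64,7.12)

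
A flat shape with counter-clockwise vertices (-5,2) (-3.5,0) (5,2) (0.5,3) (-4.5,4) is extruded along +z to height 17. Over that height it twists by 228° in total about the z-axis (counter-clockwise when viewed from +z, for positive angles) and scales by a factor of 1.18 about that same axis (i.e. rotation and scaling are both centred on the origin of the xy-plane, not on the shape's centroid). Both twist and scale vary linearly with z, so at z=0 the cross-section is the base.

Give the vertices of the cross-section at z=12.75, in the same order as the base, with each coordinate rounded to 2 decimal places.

Cross-section at z=12.75: (5.25,-3.13) (3.92,-0.62) (-5.96,-1.35) (-1.09,-3.27) (4.33,-5.28)

t = z/height = 12.75/17 = 0.75
s = 1 + (scale-1)·z/height = 1 + (1.18-1)·12.75/17 = 1.135000
θ = twist·z/height = 228°·12.75/17 = 171.0000° = 2.984513 rad
cos θ = -0.987688, sin θ = 0.156434 (intermediates below are computed at full precision and shown rounded to 5 d.p.)
v1: (-5,2) → rotate → (4.62557,-2.75755) → ×s → (5.25003,-3.12982) → (5.25,-3.13)
v2: (-3.5,0) → rotate → (3.45691,-0.54752) → ×s → (3.92359,-0.62144) → (3.92,-0.62)
v3: (5,2) → rotate → (-5.25131,-1.19320) → ×s → (-5.96024,-1.35429) → (-5.96,-1.35)
v4: (0.5,3) → rotate → (-0.96315,-2.88485) → ×s → (-1.09317,-3.27430) → (-1.09,-3.27)
v5: (-4.5,4) → rotate → (3.81886,-4.65471) → ×s → (4.33441,-5.28309) → (4.33,-5.28)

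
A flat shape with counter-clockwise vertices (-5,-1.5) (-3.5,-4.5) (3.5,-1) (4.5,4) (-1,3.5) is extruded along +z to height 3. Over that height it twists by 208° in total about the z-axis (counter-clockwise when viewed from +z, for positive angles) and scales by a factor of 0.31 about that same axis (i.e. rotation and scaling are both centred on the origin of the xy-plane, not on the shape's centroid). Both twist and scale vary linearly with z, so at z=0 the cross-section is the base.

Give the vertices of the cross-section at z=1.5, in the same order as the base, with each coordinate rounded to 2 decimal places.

t = z/height = 1.5/3 = 0.5
s = 1 + (scale-1)·z/height = 1 + (0.31-1)·1.5/3 = 0.655000
θ = twist·z/height = 208°·1.5/3 = 104.0000° = 1.815142 rad
cos θ = -0.241922, sin θ = 0.970296 (intermediates below are computed at full precision and shown rounded to 5 d.p.)
v1: (-5,-1.5) → rotate → (2.66505,-4.48860) → ×s → (1.74561,-2.94003) → (1.75,-2.94)
v2: (-3.5,-4.5) → rotate → (5.21306,-2.30739) → ×s → (3.41455,-1.51134) → (3.41,-1.51)
v3: (3.5,-1) → rotate → (0.12357,3.63796) → ×s → (0.08094,2.38286) → (0.08,2.38)
v4: (4.5,4) → rotate → (-4.96983,3.39864) → ×s → (-3.25524,2.22611) → (-3.26,2.23)
v5: (-1,3.5) → rotate → (-3.15411,-1.81702) → ×s → (-2.06594,-1.19015) → (-2.07,-1.19)

Cross-section at z=1.5: (1.75,-2.94) (3.41,-1.51) (0.08,2.38) (-3.26,2.23) (-2.07,-1.19)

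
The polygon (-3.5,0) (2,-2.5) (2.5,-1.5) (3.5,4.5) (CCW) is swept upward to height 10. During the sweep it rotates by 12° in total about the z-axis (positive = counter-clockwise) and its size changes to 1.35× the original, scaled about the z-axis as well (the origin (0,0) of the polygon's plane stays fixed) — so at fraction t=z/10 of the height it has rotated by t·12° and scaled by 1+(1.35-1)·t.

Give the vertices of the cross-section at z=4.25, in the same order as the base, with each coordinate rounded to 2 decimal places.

Cross-section at z=4.25: (-4.00,-0.36) (2.54,-2.66) (3.01,-1.46) (3.55,5.51)

t = z/height = 4.25/10 = 0.425
s = 1 + (scale-1)·z/height = 1 + (1.35-1)·4.25/10 = 1.148750
θ = twist·z/height = 12°·4.25/10 = 5.1000° = 0.089012 rad
cos θ = 0.996041, sin θ = 0.088894 (intermediates below are computed at full precision and shown rounded to 5 d.p.)
v1: (-3.5,0) → rotate → (-3.48614,-0.31113) → ×s → (-4.00471,-0.35741) → (-4.00,-0.36)
v2: (2,-2.5) → rotate → (2.21432,-2.31231) → ×s → (2.54370,-2.65627) → (2.54,-2.66)
v3: (2.5,-1.5) → rotate → (2.62344,-1.27183) → ×s → (3.01368,-1.46101) → (3.01,-1.46)
v4: (3.5,4.5) → rotate → (3.08612,4.79331) → ×s → (3.54518,5.50632) → (3.55,5.51)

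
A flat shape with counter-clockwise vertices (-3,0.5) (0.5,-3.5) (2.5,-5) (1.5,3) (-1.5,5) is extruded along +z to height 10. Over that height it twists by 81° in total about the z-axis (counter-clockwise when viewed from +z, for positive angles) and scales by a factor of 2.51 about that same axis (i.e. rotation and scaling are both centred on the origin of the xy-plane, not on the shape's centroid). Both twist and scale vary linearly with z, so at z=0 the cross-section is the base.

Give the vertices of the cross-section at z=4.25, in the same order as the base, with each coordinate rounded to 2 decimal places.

Cross-section at z=4.25: (-4.53,-2.11) (3.93,-4.28) (8.03,-4.45) (-0.75,5.45) (-6.67,5.38)

t = z/height = 4.25/10 = 0.425
s = 1 + (scale-1)·z/height = 1 + (2.51-1)·4.25/10 = 1.641750
θ = twist·z/height = 81°·4.25/10 = 34.4250° = 0.600830 rad
cos θ = 0.824867, sin θ = 0.565327 (intermediates below are computed at full precision and shown rounded to 5 d.p.)
v1: (-3,0.5) → rotate → (-2.75726,-1.28355) → ×s → (-4.52674,-2.10726) → (-4.53,-2.11)
v2: (0.5,-3.5) → rotate → (2.39108,-2.60437) → ×s → (3.92555,-4.27573) → (3.93,-4.28)
v3: (2.5,-5) → rotate → (4.88880,-2.71102) → ×s → (8.02619,-4.45081) → (8.03,-4.45)
v4: (1.5,3) → rotate → (-0.45868,3.32259) → ×s → (-0.75304,5.45486) → (-0.75,5.45)
v5: (-1.5,5) → rotate → (-4.06394,3.27634) → ×s → (-6.67197,5.37894) → (-6.67,5.38)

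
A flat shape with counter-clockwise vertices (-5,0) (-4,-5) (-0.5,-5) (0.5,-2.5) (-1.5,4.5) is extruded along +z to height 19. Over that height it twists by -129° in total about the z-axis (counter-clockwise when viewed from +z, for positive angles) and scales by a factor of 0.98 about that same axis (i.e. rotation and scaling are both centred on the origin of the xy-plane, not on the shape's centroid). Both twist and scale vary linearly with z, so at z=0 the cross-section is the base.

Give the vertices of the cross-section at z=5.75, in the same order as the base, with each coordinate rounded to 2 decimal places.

t = z/height = 5.75/19 = 0.302632
s = 1 + (scale-1)·z/height = 1 + (0.98-1)·5.75/19 = 0.993947
θ = twist·z/height = -129°·5.75/19 = -39.0395° = -0.681367 rad
cos θ = 0.776712, sin θ = -0.629856 (intermediates below are computed at full precision and shown rounded to 5 d.p.)
v1: (-5,0) → rotate → (-3.88356,3.14928) → ×s → (-3.86006,3.13022) → (-3.86,3.13)
v2: (-4,-5) → rotate → (-6.25613,-1.36414) → ×s → (-6.21826,-1.35588) → (-6.22,-1.36)
v3: (-0.5,-5) → rotate → (-3.53763,-3.56863) → ×s → (-3.51622,-3.54703) → (-3.52,-3.55)
v4: (0.5,-2.5) → rotate → (-1.18628,-2.25671) → ×s → (-1.17910,-2.24305) → (-1.18,-2.24)
v5: (-1.5,4.5) → rotate → (1.66928,4.43999) → ×s → (1.65918,4.41311) → (1.66,4.41)

Cross-section at z=5.75: (-3.86,3.13) (-6.22,-1.36) (-3.52,-3.55) (-1.18,-2.24) (1.66,4.41)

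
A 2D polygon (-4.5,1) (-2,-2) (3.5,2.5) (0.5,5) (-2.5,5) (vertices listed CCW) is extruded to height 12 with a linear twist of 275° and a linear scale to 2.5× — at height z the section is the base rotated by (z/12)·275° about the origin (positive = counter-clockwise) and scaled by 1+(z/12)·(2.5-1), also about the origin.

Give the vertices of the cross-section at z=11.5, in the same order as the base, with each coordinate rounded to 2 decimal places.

Cross-section at z=11.5: (3.66,10.62) (-4.30,5.39) (5.10,-9.16) (11.97,-2.58) (12.80,4.68)

t = z/height = 11.5/12 = 0.958333
s = 1 + (scale-1)·z/height = 1 + (2.5-1)·11.5/12 = 2.437500
θ = twist·z/height = 275°·11.5/12 = 263.5417° = 4.599670 rad
cos θ = -0.112481, sin θ = -0.993654 (intermediates below are computed at full precision and shown rounded to 5 d.p.)
v1: (-4.5,1) → rotate → (1.49982,4.35896) → ×s → (3.65580,10.62497) → (3.66,10.62)
v2: (-2,-2) → rotate → (-1.76235,2.21227) → ×s → (-4.29572,5.39241) → (-4.30,5.39)
v3: (3.5,2.5) → rotate → (2.09045,-3.75899) → ×s → (5.09548,-9.16254) → (5.10,-9.16)
v4: (0.5,5) → rotate → (4.91203,-1.05923) → ×s → (11.97307,-2.58187) → (11.97,-2.58)
v5: (-2.5,5) → rotate → (5.24947,1.92173) → ×s → (12.79559,4.68422) → (12.80,4.68)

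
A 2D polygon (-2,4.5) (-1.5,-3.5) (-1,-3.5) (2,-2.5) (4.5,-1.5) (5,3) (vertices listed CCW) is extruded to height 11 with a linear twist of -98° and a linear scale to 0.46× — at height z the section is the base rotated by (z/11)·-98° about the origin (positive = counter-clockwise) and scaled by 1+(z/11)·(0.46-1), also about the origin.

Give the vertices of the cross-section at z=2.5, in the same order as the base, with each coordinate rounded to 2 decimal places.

Cross-section at z=2.5: (-0.13,4.32) (-2.38,-2.34) (-1.98,-2.51) (0.79,-2.69) (3.15,-2.71) (5.06,0.77)

t = z/height = 2.5/11 = 0.227273
s = 1 + (scale-1)·z/height = 1 + (0.46-1)·2.5/11 = 0.877273
θ = twist·z/height = -98°·2.5/11 = -22.2727° = -0.388732 rad
cos θ = 0.925390, sin θ = -0.379016 (intermediates below are computed at full precision and shown rounded to 5 d.p.)
v1: (-2,4.5) → rotate → (-0.14521,4.92229) → ×s → (-0.12739,4.31819) → (-0.13,4.32)
v2: (-1.5,-3.5) → rotate → (-2.71464,-2.67034) → ×s → (-2.38148,-2.34262) → (-2.38,-2.34)
v3: (-1,-3.5) → rotate → (-2.25195,-2.85985) → ×s → (-1.97557,-2.50887) → (-1.98,-2.51)
v4: (2,-2.5) → rotate → (0.90324,-3.07151) → ×s → (0.79239,-2.69455) → (0.79,-2.69)
v5: (4.5,-1.5) → rotate → (3.59573,-3.09366) → ×s → (3.15444,-2.71398) → (3.15,-2.71)
v6: (5,3) → rotate → (5.76400,0.88109) → ×s → (5.05660,0.77296) → (5.06,0.77)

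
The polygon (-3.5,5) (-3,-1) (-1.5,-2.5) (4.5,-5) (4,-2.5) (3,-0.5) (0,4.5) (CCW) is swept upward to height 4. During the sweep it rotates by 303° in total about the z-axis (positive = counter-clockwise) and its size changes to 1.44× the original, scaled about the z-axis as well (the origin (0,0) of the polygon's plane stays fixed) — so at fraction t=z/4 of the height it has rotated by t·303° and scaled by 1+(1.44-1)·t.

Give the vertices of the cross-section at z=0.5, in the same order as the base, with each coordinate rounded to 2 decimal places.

Cross-section at z=0.5: (-6.15,1.90) (-1.85,-2.78) (0.37,-3.05) (6.99,-1.25) (4.95,0.51) (2.82,1.53) (-2.91,3.75)

t = z/height = 0.5/4 = 0.125
s = 1 + (scale-1)·z/height = 1 + (1.44-1)·0.5/4 = 1.055000
θ = twist·z/height = 303°·0.5/4 = 37.8750° = 0.661043 rad
cos θ = 0.789352, sin θ = 0.613941 (intermediates below are computed at full precision and shown rounded to 5 d.p.)
v1: (-3.5,5) → rotate → (-5.83244,1.79797) → ×s → (-6.15322,1.89686) → (-6.15,1.90)
v2: (-3,-1) → rotate → (-1.75412,-2.63117) → ×s → (-1.85059,-2.77589) → (-1.85,-2.78)
v3: (-1.5,-2.5) → rotate → (0.35082,-2.89429) → ×s → (0.37012,-3.05348) → (0.37,-3.05)
v4: (4.5,-5) → rotate → (6.62179,-1.18403) → ×s → (6.98599,-1.24915) → (6.99,-1.25)
v5: (4,-2.5) → rotate → (4.69226,0.48238) → ×s → (4.95033,0.50891) → (4.95,0.51)
v6: (3,-0.5) → rotate → (2.67503,1.44715) → ×s → (2.82215,1.52674) → (2.82,1.53)
v7: (0,4.5) → rotate → (-2.76273,3.55208) → ×s → (-2.91468,3.74745) → (-2.91,3.75)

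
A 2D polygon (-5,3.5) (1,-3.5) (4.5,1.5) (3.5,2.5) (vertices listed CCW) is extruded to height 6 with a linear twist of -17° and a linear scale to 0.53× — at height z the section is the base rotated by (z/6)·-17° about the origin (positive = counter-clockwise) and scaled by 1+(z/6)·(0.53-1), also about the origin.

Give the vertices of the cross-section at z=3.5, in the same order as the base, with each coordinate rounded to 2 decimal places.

t = z/height = 3.5/6 = 0.583333
s = 1 + (scale-1)·z/height = 1 + (0.53-1)·3.5/6 = 0.725833
θ = twist·z/height = -17°·3.5/6 = -9.9167° = -0.173078 rad
cos θ = 0.985059, sin θ = -0.172216 (intermediates below are computed at full precision and shown rounded to 5 d.p.)
v1: (-5,3.5) → rotate → (-4.32254,4.30879) → ×s → (-3.13744,3.12746) → (-3.14,3.13)
v2: (1,-3.5) → rotate → (0.38230,-3.61992) → ×s → (0.27749,-2.62746) → (0.28,-2.63)
v3: (4.5,1.5) → rotate → (4.69109,0.70262) → ×s → (3.40495,0.50998) → (3.40,0.51)
v4: (3.5,2.5) → rotate → (3.87825,1.85989) → ×s → (2.81496,1.34997) → (2.81,1.35)

Cross-section at z=3.5: (-3.14,3.13) (0.28,-2.63) (3.40,0.51) (2.81,1.35)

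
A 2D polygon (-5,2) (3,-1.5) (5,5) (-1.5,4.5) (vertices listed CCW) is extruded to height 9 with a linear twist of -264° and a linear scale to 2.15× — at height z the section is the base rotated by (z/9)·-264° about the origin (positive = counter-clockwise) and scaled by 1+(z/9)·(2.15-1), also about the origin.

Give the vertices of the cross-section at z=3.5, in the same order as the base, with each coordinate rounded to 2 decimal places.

t = z/height = 3.5/9 = 0.388889
s = 1 + (scale-1)·z/height = 1 + (2.15-1)·3.5/9 = 1.447222
θ = twist·z/height = -264°·3.5/9 = -102.6667° = -1.791871 rad
cos θ = -0.219279, sin θ = -0.975662 (intermediates below are computed at full precision and shown rounded to 5 d.p.)
v1: (-5,2) → rotate → (3.04772,4.43975) → ×s → (4.41072,6.42531) → (4.41,6.43)
v2: (3,-1.5) → rotate → (-2.12133,-2.59807) → ×s → (-3.07003,-3.75998) → (-3.07,-3.76)
v3: (5,5) → rotate → (3.78192,-5.97470) → ×s → (5.47328,-8.64673) → (5.47,-8.65)
v4: (-1.5,4.5) → rotate → (4.71940,0.47674) → ×s → (6.83002,0.68995) → (6.83,0.69)

Cross-section at z=3.5: (4.41,6.43) (-3.07,-3.76) (5.47,-8.65) (6.83,0.69)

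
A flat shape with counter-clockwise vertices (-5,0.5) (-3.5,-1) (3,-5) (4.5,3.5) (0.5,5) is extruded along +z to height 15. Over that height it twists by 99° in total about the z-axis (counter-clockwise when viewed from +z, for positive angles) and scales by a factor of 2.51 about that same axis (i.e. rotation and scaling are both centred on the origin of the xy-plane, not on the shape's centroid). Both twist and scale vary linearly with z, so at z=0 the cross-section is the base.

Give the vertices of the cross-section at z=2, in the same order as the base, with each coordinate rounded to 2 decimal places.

t = z/height = 2/15 = 0.133333
s = 1 + (scale-1)·z/height = 1 + (2.51-1)·2/15 = 1.201333
θ = twist·z/height = 99°·2/15 = 13.2000° = 0.230383 rad
cos θ = 0.973579, sin θ = 0.228351 (intermediates below are computed at full precision and shown rounded to 5 d.p.)
v1: (-5,0.5) → rotate → (-4.98207,-0.65496) → ×s → (-5.98513,-0.78683) → (-5.99,-0.79)
v2: (-3.5,-1) → rotate → (-3.17918,-1.77281) → ×s → (-3.81925,-2.12973) → (-3.82,-2.13)
v3: (3,-5) → rotate → (4.06249,-4.18284) → ×s → (4.88041,-5.02499) → (4.88,-5.02)
v4: (4.5,3.5) → rotate → (3.58188,4.43511) → ×s → (4.30303,5.32804) → (4.30,5.33)
v5: (0.5,5) → rotate → (-0.65496,4.98207) → ×s → (-0.78683,5.98513) → (-0.79,5.99)

Cross-section at z=2: (-5.99,-0.79) (-3.82,-2.13) (4.88,-5.02) (4.30,5.33) (-0.79,5.99)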